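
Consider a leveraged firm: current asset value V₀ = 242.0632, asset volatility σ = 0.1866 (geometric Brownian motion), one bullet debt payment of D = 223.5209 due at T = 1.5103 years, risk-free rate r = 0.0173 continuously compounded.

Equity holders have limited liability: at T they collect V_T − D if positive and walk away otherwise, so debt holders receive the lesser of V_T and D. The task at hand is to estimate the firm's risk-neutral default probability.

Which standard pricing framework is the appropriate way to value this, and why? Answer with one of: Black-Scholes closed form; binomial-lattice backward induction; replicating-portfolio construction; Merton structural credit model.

framework: Merton structural credit model

Key observation: assets follow a GBM and default happens iff V_T < 223.5209; valuing claims on that split (equity as a call, risky debt as the residual) is the structural model's definition.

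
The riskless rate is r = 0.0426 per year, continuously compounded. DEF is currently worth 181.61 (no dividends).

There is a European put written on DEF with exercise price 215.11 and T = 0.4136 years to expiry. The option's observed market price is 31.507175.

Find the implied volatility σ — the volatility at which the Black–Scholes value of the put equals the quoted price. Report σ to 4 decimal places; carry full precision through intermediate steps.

At σ = 0.2112 the Black–Scholes value reproduces the quote:
σ√T = 0.2112·√0.4136 = 0.135826
d₁ = (ln(S/K) + (r+σ²/2)T) / (σ√T) = (ln(181.61/215.11) + (0.0426+0.2112²/2)·0.4136) / 0.135826 = (-0.169288 + 0.026844) / 0.135826 = -1.048723
d₂ = d₁ − σ√T = -1.048723 − 0.135826 = -1.184549
e^{−rT} = 0.982535
N(−d₁) = 0.852847,  N(−d₂) = 0.881902
V = K·e^{−rT}·N(−d₂) − S·N(−d₁) = 186.392741 − 154.885566 = 31.507175 (equal to the quote); since ∂V/∂σ > 0 for all σ, the implied volatility is unique

sigma = 0.2112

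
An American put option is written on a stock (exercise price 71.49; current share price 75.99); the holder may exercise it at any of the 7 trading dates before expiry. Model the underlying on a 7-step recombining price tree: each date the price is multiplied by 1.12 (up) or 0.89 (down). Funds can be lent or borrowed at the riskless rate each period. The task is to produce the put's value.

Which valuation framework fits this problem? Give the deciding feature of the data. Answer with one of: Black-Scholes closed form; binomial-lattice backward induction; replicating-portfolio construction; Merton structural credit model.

Key observation: with exercise allowed before expiry on a discrete up/down model (7 steps from spot 75.99), the strike-71.49 put's value must be rolled back through the tree testing early exercise at each node.

framework: binomial-lattice backward induction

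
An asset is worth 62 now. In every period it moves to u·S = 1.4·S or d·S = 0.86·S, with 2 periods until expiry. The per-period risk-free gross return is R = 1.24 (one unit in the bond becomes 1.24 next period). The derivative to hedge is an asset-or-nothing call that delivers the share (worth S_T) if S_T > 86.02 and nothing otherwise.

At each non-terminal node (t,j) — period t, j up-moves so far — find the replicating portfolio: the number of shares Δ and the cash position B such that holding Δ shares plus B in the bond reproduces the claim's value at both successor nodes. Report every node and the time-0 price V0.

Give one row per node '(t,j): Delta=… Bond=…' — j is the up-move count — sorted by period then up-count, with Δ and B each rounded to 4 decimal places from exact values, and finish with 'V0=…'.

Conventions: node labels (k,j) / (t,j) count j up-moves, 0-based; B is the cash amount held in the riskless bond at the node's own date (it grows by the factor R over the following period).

(0,0): Delta=2.0598 Bond=-88.5725
(1,0): Delta=0.0000 Bond=0.0000
(1,1): Delta=2.5926 Bond=-156.0741
V0=39.1367

No-arbitrage ⇒ martingale measure with p* = (R−d)/(u−d) = 0.7037.
At maturity the claim pays: V(2,0)=0.0000, V(2,1)=0.0000, V(2,2)=121.5200
Node (1,0) S=53.3200: V=(p*·0.0000+(1−p*)·0.0000)/1.24=0.0000; Δ=(0.0000−0.0000)/(74.6480−45.8552)=0.0000; B=V−Δ·S=0.0000
Node (1,1) S=86.8000: V=(p*·121.5200+(1−p*)·0.0000)/1.24=68.9630; Δ=(121.5200−0.0000)/(121.5200−74.6480)=2.5926; B=V−Δ·S=-156.0741
Node (0,0) S=62.0000: V=(p*·68.9630+(1−p*)·0.0000)/1.24=39.1367; Δ=(68.9630−0.0000)/(86.8000−53.3200)=2.0598; B=V−Δ·S=-88.5725
As a check, the time-0 holding Δ(0,0)·S0 + B(0,0) comes to 39.1367 — exactly V0.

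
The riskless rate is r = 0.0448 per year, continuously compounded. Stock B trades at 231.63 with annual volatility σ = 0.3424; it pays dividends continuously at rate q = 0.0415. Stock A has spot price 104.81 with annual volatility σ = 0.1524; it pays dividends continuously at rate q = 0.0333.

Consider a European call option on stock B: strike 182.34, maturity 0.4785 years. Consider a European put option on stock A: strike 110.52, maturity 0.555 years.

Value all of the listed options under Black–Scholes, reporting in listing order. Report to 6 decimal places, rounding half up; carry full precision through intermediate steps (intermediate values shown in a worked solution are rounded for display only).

price(stock B call K=182.34) = 52.432292
price(stock A put K=110.52) = 7.623416

[stock B call K=182.34]
σ√T = 0.3424·√0.4785 = 0.236851
d₁ = (ln(S/K) + (r−q+σ²/2)T) / (σ√T) = (ln(231.63/182.34) + (0.0448−0.0415+0.3424²/2)·0.4785) / 0.236851 = (0.239268 + 0.029628) / 0.236851 = 1.135299
d₂ = d₁ − σ√T = 1.135299 − 0.236851 = 0.898448
e^{−rT} = 0.978791
e^{−qT} = 0.980338
N(d₁) = 0.871875,  N(d₂) = 0.815527
price = S·e^{−qT}·N(d₁) − K·e^{−rT}·N(d₂) = 197.981631 − 145.549339 = 52.432292
[stock A put K=110.52]
σ√T = 0.1524·√0.555 = 0.113535
d₁ = (ln(S/K) + (r−q+σ²/2)T) / (σ√T) = (ln(104.81/110.52) + (0.0448−0.0333+0.1524²/2)·0.555) / 0.113535 = (-0.053047 + 0.012828) / 0.113535 = -0.354248
d₂ = d₁ − σ√T = -0.354248 − 0.113535 = -0.467783
e^{−rT} = 0.975443
e^{−qT} = 0.981688
N(−d₁) = 0.638423,  N(−d₂) = 0.680030
price = K·e^{−rT}·N(−d₂) − S·e^{−qT}·N(−d₁) = 73.311270 − 65.687854 = 7.623416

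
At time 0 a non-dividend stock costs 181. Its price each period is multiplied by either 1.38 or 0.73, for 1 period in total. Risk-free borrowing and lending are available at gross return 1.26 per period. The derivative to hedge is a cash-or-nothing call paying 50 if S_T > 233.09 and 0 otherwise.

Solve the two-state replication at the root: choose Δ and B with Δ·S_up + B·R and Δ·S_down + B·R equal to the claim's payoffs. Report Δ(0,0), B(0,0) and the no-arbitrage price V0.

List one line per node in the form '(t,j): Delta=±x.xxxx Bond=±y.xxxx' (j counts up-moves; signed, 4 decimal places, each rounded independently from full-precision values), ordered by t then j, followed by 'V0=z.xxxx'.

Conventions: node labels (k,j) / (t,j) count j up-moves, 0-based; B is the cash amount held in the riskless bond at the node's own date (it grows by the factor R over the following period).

Since d<R<u, set p* = (R−d)/(u−d) = 0.8154; price each node as the discounted p*-expectation of its children.
Payoffs at expiry: V(1,0)=0.0000, V(1,1)=50.0000
(0,0): S=181.0000. Δ = (V_up−V_dn)/(S_up−S_dn) = (50.0000−0.0000)/(249.7800−132.1300) = 0.4250. V = [p*·50.0000 + (1−p*)·0.0000]/1.26 = 32.3565. B = V − Δ·S = -44.5665.
Check: Δ(0,0)·S0 + B(0,0) = 32.3565 = V0.

(0,0): Delta=0.4250 Bond=-44.5665
V0=32.3565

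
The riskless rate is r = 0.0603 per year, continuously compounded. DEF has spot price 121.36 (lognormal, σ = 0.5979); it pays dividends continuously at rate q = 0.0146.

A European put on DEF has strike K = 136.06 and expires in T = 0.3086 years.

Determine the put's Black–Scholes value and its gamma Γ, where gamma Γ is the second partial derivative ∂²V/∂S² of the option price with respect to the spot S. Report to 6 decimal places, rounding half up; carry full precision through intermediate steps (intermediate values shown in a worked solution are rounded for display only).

σ√T = 0.5979·√0.3086 = 0.332144
d₁ = (ln(S/K) + (r−q+σ²/2)T) / (σ√T) = (ln(121.36/136.06) + (0.0603−0.0146+0.5979²/2)·0.3086) / 0.332144 = (-0.114335 + 0.069263) / 0.332144 = -0.135699
d₂ = d₁ − σ√T = -0.135699 − 0.332144 = -0.467844
e^{−rT} = 0.981563
e^{−qT} = 0.995505
N(−d₁) = 0.553971,  N(−d₂) = 0.680052
Put price V = K·e^{−rT}·N(−d₂) − S·e^{−qT}·N(−d₁) = 90.821951 − 66.927640 = 23.894311
φ(d₁) = (1/√(2π))·e^{−d₁²/2} = 0.395286
Γ = e^{−qT}·φ(d₁) / (S·σ·√T) = 0.009762

price = 23.894311
Γ = 0.009762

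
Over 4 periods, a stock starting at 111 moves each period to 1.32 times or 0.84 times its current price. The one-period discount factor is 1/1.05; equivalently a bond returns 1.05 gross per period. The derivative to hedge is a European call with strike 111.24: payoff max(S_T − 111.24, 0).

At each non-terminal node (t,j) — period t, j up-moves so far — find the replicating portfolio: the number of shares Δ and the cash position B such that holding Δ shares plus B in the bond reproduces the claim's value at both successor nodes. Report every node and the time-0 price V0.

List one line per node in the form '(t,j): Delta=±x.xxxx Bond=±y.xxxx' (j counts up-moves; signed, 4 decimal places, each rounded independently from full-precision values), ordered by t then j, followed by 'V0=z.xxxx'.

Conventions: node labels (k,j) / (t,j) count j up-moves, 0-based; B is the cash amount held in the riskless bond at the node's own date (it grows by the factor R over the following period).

Under the risk-neutral measure, an up-move has probability p* = (R−d)/(u−d) = 0.4375 and values discount at R = 1.05.
Expiry values: V(4,0)=0.0000, V(4,1)=0.0000, V(4,2)=25.2276, V(4,3)=103.2090, V(4,4)=225.7513
Node (3,0) S=65.7901: V=(p*·0.0000+(1−p*)·0.0000)/1.05=0.0000; Δ=(0.0000−0.0000)/(86.8430−55.2637)=0.0000; B=V−Δ·S=0.0000
Node (3,1) S=103.3845: V=(p*·25.2276+(1−p*)·0.0000)/1.05=10.5115; Δ=(25.2276−0.0000)/(136.4676−86.8430)=0.5084; B=V−Δ·S=-42.0459
Node (3,2) S=162.4614: V=(p*·103.2090+(1−p*)·25.2276)/1.05=56.5185; Δ=(103.2090−25.2276)/(214.4490−136.4676)=1.0000; B=V−Δ·S=-105.9429
Node (3,3) S=255.2964: V=(p*·225.7513+(1−p*)·103.2090)/1.05=149.3536; Δ=(225.7513−103.2090)/(336.9913−214.4490)=1.0000; B=V−Δ·S=-105.9429
Node (2,0) S=78.3216: V=(p*·10.5115+(1−p*)·0.0000)/1.05=4.3798; Δ=(10.5115−0.0000)/(103.3845−65.7901)=0.2796; B=V−Δ·S=-17.5191
Node (2,1) S=123.0768: V=(p*·56.5185+(1−p*)·10.5115)/1.05=29.1805; Δ=(56.5185−10.5115)/(162.4614−103.3845)=0.7788; B=V−Δ·S=-66.6675
Node (2,2) S=193.4064: V=(p*·149.3536+(1−p*)·56.5185)/1.05=92.5084; Δ=(149.3536−56.5185)/(255.2964−162.4614)=1.0000; B=V−Δ·S=-100.8980
Node (1,0) S=93.2400: V=(p*·29.1805+(1−p*)·4.3798)/1.05=14.5049; Δ=(29.1805−4.3798)/(123.0768−78.3216)=0.5541; B=V−Δ·S=-37.1634
Node (1,1) S=146.5200: V=(p*·92.5084+(1−p*)·29.1805)/1.05=54.1776; Δ=(92.5084−29.1805)/(193.4064−123.0768)=0.9004; B=V−Δ·S=-77.7555
Node (0,0) S=111.0000: V=(p*·54.1776+(1−p*)·14.5049)/1.05=30.3445; Δ=(54.1776−14.5049)/(146.5200−93.2400)=0.7446; B=V−Δ·S=-52.3071
Verification: the root portfolio costs Δ(0,0)·S0 + B(0,0) = 30.3445, matching V0.

(0,0): Delta=0.7446 Bond=-52.3071
(1,0): Delta=0.5541 Bond=-37.1634
(1,1): Delta=0.9004 Bond=-77.7555
(2,0): Delta=0.2796 Bond=-17.5191
(2,1): Delta=0.7788 Bond=-66.6675
(2,2): Delta=1.0000 Bond=-100.8980
(3,0): Delta=0.0000 Bond=0.0000
(3,1): Delta=0.5084 Bond=-42.0459
(3,2): Delta=1.0000 Bond=-105.9429
(3,3): Delta=1.0000 Bond=-105.9429
V0=30.3445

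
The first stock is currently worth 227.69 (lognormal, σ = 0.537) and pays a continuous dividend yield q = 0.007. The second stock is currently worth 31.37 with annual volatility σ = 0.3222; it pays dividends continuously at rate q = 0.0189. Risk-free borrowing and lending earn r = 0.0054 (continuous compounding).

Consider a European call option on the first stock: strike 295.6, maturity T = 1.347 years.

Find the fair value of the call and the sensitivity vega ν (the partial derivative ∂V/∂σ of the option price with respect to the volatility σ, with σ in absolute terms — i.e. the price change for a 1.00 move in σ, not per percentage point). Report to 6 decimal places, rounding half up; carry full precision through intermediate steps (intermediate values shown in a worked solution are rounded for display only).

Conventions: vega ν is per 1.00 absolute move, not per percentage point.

σ√T = 0.537·√1.347 = 0.623244
d₁ = (ln(S/K) + (r−q+σ²/2)T) / (σ√T) = (ln(227.69/295.6) + (0.0054−0.007+0.537²/2)·1.347) / 0.623244 = (-0.261022 + 0.192061) / 0.623244 = -0.110648
d₂ = d₁ − σ√T = -0.110648 − 0.623244 = -0.733892
e^{−rT} = 0.992753
e^{−qT} = 0.990615
N(d₁) = 0.455948,  N(d₂) = 0.231507
Call price V = S·e^{−qT}·N(d₁) − K·e^{−rT}·N(d₂) = 102.840456 − 67.937573 = 34.902883
φ(d₁) = (1/√(2π))·e^{−d₁²/2} = 0.396508
ν = S·e^{−qT}·φ(d₁)·√T = 103.796885

price = 34.902883
ν = 103.796885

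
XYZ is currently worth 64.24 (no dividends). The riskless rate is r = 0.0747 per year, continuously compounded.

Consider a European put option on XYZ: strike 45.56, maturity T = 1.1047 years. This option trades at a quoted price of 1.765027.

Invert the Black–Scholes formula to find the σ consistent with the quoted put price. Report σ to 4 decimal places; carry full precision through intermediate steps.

sigma = 0.4014

At σ = 0.4014 the Black–Scholes value reproduces the quote:
σ√T = 0.4014·√1.1047 = 0.421890
d₁ = (ln(S/K) + (r+σ²/2)T) / (σ√T) = (ln(64.24/45.56) + (0.0747+0.4014²/2)·1.1047) / 0.421890 = (0.343596 + 0.171517) / 0.421890 = 1.220964
d₂ = d₁ − σ√T = 1.220964 − 0.421890 = 0.799073
e^{−rT} = 0.920792
N(−d₁) = 0.111050,  N(−d₂) = 0.212124
V = K·e^{−rT}·N(−d₂) − S·N(−d₁) = 8.898872 − 7.133845 = 1.765027 (matching the quote); vega is positive throughout, so no other σ reproduces this price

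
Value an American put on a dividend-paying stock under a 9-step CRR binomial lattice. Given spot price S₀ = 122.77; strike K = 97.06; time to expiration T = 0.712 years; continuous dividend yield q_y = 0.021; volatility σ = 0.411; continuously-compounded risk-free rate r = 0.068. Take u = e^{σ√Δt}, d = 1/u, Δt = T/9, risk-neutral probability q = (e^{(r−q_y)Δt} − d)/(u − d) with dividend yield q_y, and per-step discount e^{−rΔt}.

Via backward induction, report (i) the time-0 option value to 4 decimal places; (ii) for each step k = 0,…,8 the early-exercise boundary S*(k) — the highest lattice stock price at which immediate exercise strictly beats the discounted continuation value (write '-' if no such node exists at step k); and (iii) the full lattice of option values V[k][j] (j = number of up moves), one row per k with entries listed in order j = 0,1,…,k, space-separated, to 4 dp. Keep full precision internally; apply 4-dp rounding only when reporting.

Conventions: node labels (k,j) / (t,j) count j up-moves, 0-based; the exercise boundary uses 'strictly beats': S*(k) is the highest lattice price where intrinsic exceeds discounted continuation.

params: Δt=0.07911 u=1.12255 d=0.89083 q=0.48721 e^(-rΔt)=0.99463
t_9 payoffs: 53.6840 42.4013 28.1839 10.2683 0.0000 0.0000 0.0000 0.0000 0.0000 0.0000
t_8: node(8,0) S=48.6916 payoff=48.3684 vs cont=47.9285 → 48.3684 [stop]  node(8,1) S=61.3569 payoff=35.7031 vs cont=35.2842 → 35.7031 [stop]  node(8,2) S=77.3167 payoff=19.7433 vs cont=19.3509 → 19.7433 [stop]  node(8,3) S=97.4278 payoff=0.0000 vs cont=5.2373 → 5.2373 [wait]  node(8,4) S=122.7700 payoff=0.0000 vs cont=0.0000 → 0.0000 [wait]  node(8,5) S=154.7041 payoff=0.0000 vs cont=0.0000 → 0.0000 [wait]  node(8,6) S=194.9446 payoff=0.0000 vs cont=0.0000 → 0.0000 [wait]  node(8,7) S=245.6523 payoff=0.0000 vs cont=0.0000 → 0.0000 [wait]  node(8,8) S=309.5497 payoff=0.0000 vs cont=0.0000 → 0.0000 [wait]  ⇒ S*(8)=77.3167
t_7: node(7,0) S=54.6587 payoff=42.4013 vs cont=41.9713 → 42.4013 [stop]  node(7,1) S=68.8761 payoff=28.1839 vs cont=27.7775 → 28.1839 [stop]  node(7,2) S=86.7917 payoff=10.2683 vs cont=12.6078 → 12.6078 [wait]  node(7,3) S=109.3673 payoff=0.0000 vs cont=2.6712 → 2.6712 [wait]  node(7,4) S=137.8152 payoff=0.0000 vs cont=0.0000 → 0.0000 [wait]  node(7,5) S=173.6627 payoff=0.0000 vs cont=0.0000 → 0.0000 [wait]  node(7,6) S=218.8346 payoff=0.0000 vs cont=0.0000 → 0.0000 [wait]  node(7,7) S=275.7564 payoff=0.0000 vs cont=0.0000 → 0.0000 [wait]  ⇒ S*(7)=68.8761
t_6: node(6,0) S=61.3569 payoff=35.7031 vs cont=35.2842 → 35.7031 [stop]  node(6,1) S=77.3167 payoff=19.7433 vs cont=20.4846 → 20.4846 [wait]  node(6,2) S=97.4278 payoff=0.0000 vs cont=7.7250 → 7.7250 [wait]  node(6,3) S=122.7700 payoff=0.0000 vs cont=1.3624 → 1.3624 [wait]  node(6,4) S=154.7041 payoff=0.0000 vs cont=0.0000 → 0.0000 [wait]  node(6,5) S=194.9446 payoff=0.0000 vs cont=0.0000 → 0.0000 [wait]  node(6,6) S=245.6523 payoff=0.0000 vs cont=0.0000 → 0.0000 [wait]  ⇒ S*(6)=61.3569
t_5: node(5,0) S=68.8761 payoff=28.1839 vs cont=28.1367 → 28.1839 [stop]  node(5,1) S=86.7917 payoff=10.2683 vs cont=14.1915 → 14.1915 [wait]  node(5,2) S=109.3673 payoff=0.0000 vs cont=4.6003 → 4.6003 [wait]  node(5,3) S=137.8152 payoff=0.0000 vs cont=0.6949 → 0.6949 [wait]  node(5,4) S=173.6627 payoff=0.0000 vs cont=0.0000 → 0.0000 [wait]  node(5,5) S=218.8346 payoff=0.0000 vs cont=0.0000 → 0.0000 [wait]  ⇒ S*(5)=68.8761
t_4: node(4,0) S=77.3167 payoff=19.7433 vs cont=21.2520 → 21.2520 [wait]  node(4,1) S=97.4278 payoff=0.0000 vs cont=9.4675 → 9.4675 [wait]  node(4,2) S=122.7700 payoff=0.0000 vs cont=2.6831 → 2.6831 [wait]  node(4,3) S=154.7041 payoff=0.0000 vs cont=0.3544 → 0.3544 [wait]  node(4,4) S=194.9446 payoff=0.0000 vs cont=0.0000 → 0.0000 [wait]  ⇒ S*(4)=-
t_3: node(3,0) S=86.7917 payoff=10.2683 vs cont=15.4273 → 15.4273 [wait]  node(3,1) S=109.3673 payoff=0.0000 vs cont=6.1290 → 6.1290 [wait]  node(3,2) S=137.8152 payoff=0.0000 vs cont=1.5402 → 1.5402 [wait]  node(3,3) S=173.6627 payoff=0.0000 vs cont=0.1808 → 0.1808 [wait]  ⇒ S*(3)=-
t_2: node(2,0) S=97.4278 payoff=0.0000 vs cont=10.8386 → 10.8386 [wait]  node(2,1) S=122.7700 payoff=0.0000 vs cont=3.8724 → 3.8724 [wait]  node(2,2) S=154.7041 payoff=0.0000 vs cont=0.8732 → 0.8732 [wait]  ⇒ S*(2)=-
t_1: node(1,0) S=109.3673 payoff=0.0000 vs cont=7.4047 → 7.4047 [wait]  node(1,1) S=137.8152 payoff=0.0000 vs cont=2.3982 → 2.3982 [wait]  ⇒ S*(1)=-
t_0: node(0,0) S=122.7700 payoff=0.0000 vs cont=4.9389 → 4.9389 [wait]  ⇒ S*(0)=-

price = 4.9389
boundary = - - - - - 68.8761 61.3569 68.8761 77.3167
tree:
4.9389
7.4047 2.3982
10.8386 3.8724 0.8732
15.4273 6.1290 1.5402 0.1808
21.2520 9.4675 2.6831 0.3544 0.0000
28.1839 14.1915 4.6003 0.6949 0.0000 0.0000
35.7031 20.4846 7.7250 1.3624 0.0000 0.0000 0.0000
42.4013 28.1839 12.6078 2.6712 0.0000 0.0000 0.0000 0.0000
48.3684 35.7031 19.7433 5.2373 0.0000 0.0000 0.0000 0.0000 0.0000
53.6840 42.4013 28.1839 10.2683 0.0000 0.0000 0.0000 0.0000 0.0000 0.0000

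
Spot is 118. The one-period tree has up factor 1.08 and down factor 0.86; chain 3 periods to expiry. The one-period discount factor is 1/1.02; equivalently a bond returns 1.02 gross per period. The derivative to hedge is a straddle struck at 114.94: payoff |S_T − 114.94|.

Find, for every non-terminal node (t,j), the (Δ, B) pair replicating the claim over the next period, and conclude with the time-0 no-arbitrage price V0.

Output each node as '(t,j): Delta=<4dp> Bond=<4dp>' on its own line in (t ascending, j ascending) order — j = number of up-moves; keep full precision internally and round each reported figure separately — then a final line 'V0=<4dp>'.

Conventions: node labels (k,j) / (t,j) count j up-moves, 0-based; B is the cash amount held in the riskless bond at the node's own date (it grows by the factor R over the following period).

(0,0): Delta=0.2866 Bond=-16.2793
(1,0): Delta=-0.7812 Bond=91.7516
(1,1): Delta=0.6055 Bond=-57.2386
(2,0): Delta=-1.0000 Bond=112.6863
(2,1): Delta=-0.7158 Bond=86.4243
(2,2): Delta=1.0000 Bond=-112.6863
V0=17.5409

Risk-neutral probability p* = (R−d)/(u−d) = (1.02−0.86)/(1.08−0.86) = 0.7273.
Terminal payoffs: V(3,0)=39.8854, V(3,1)=20.6854, V(3,2)=3.4263, V(3,3)=33.7060
Node (2,0) S=87.2728: V=(p*·20.6854+(1−p*)·39.8854)/1.02=25.4135; Δ=(20.6854−39.8854)/(94.2546−75.0546)=-1.0000; B=V−Δ·S=112.6863
Node (2,1) S=109.5984: V=(p*·3.4263+(1−p*)·20.6854)/1.02=7.9738; Δ=(3.4263−20.6854)/(118.3663−94.2546)=-0.7158; B=V−Δ·S=86.4243
Node (2,2) S=137.6352: V=(p*·33.7060+(1−p*)·3.4263)/1.02=24.9489; Δ=(33.7060−3.4263)/(148.6460−118.3663)=1.0000; B=V−Δ·S=-112.6863
Node (1,0) S=101.4800: V=(p*·7.9738+(1−p*)·25.4135)/1.02=12.4805; Δ=(7.9738−25.4135)/(109.5984−87.2728)=-0.7812; B=V−Δ·S=91.7516
Node (1,1) S=127.4400: V=(p*·24.9489+(1−p*)·7.9738)/1.02=19.9209; Δ=(24.9489−7.9738)/(137.6352−109.5984)=0.6055; B=V−Δ·S=-57.2386
Node (0,0) S=118.0000: V=(p*·19.9209+(1−p*)·12.4805)/1.02=17.5409; Δ=(19.9209−12.4805)/(127.4400−101.4800)=0.2866; B=V−Δ·S=-16.2793
Sanity check at the root: Δ(0,0)·S0 + B(0,0) reproduces V0 = 17.5409.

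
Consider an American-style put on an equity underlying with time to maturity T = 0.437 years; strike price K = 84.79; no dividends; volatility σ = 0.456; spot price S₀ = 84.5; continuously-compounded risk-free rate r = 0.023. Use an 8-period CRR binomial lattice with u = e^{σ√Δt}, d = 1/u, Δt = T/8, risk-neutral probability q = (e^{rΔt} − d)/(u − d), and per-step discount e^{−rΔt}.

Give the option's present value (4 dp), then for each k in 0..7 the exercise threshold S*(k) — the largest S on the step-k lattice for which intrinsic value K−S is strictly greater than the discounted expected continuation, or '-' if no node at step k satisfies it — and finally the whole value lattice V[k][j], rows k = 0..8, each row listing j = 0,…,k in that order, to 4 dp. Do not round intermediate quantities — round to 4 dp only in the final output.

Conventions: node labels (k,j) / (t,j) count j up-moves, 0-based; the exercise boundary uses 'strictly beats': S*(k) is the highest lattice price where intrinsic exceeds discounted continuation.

Δt=0.05462  u=1.11246  d=0.89891  q=0.47927  discount=0.99874
step 8 (expiry): payoffs max(K−S,0) = 48.7676 40.2096 29.6185 16.5112 0.2900 0.0000 0.0000 0.0000 0.0000
step 7: (k=7,j=0): S=40.0736, K−S=44.7164, hold=44.6099 ⇒ V=44.7164 exercise | (k=7,j=1): S=49.5940, K−S=35.1960, hold=35.0895 ⇒ V=35.1960 exercise | (k=7,j=2): S=61.3762, K−S=23.4138, hold=23.3073 ⇒ V=23.4138 exercise | (k=7,j=3): S=75.9576, K−S=8.8324, hold=8.7259 ⇒ V=8.8324 exercise | (k=7,j=4): S=94.0031, K−S=0.0000, hold=0.1508 ⇒ V=0.1508 continue | (k=7,j=5): S=116.3357, K−S=0.0000, hold=0.0000 ⇒ V=0.0000 continue | (k=7,j=6): S=143.9740, K−S=0.0000, hold=0.0000 ⇒ V=0.0000 continue | (k=7,j=7): S=178.1784, K−S=0.0000, hold=0.0000 ⇒ V=0.0000 continue  boundary S*=75.9576
step 6: (k=6,j=0): S=44.5804, K−S=40.2096, hold=40.1032 ⇒ V=40.2096 exercise | (k=6,j=1): S=55.1715, K−S=29.6185, hold=29.5120 ⇒ V=29.6185 exercise | (k=6,j=2): S=68.2788, K−S=16.5112, hold=16.4048 ⇒ V=16.5112 exercise | (k=6,j=3): S=84.5000, K−S=0.2900, hold=4.6657 ⇒ V=4.6657 continue | (k=6,j=4): S=104.5750, K−S=0.0000, hold=0.0784 ⇒ V=0.0784 continue | (k=6,j=5): S=129.4192, K−S=0.0000, hold=0.0000 ⇒ V=0.0000 continue | (k=6,j=6): S=160.1658, K−S=0.0000, hold=0.0000 ⇒ V=0.0000 continue  boundary S*=68.2788
step 5: (k=5,j=0): S=49.5940, K−S=35.1960, hold=35.0895 ⇒ V=35.1960 exercise | (k=5,j=1): S=61.3762, K−S=23.4138, hold=23.3073 ⇒ V=23.4138 exercise | (k=5,j=2): S=75.9576, K−S=8.8324, hold=10.8205 ⇒ V=10.8205 continue | (k=5,j=3): S=94.0031, K−S=0.0000, hold=2.4641 ⇒ V=2.4641 continue | (k=5,j=4): S=116.3357, K−S=0.0000, hold=0.0408 ⇒ V=0.0408 continue | (k=5,j=5): S=143.9740, K−S=0.0000, hold=0.0000 ⇒ V=0.0000 continue  boundary S*=61.3762
step 4: (k=4,j=0): S=55.1715, K−S=29.6185, hold=29.5120 ⇒ V=29.6185 exercise | (k=4,j=1): S=68.2788, K−S=16.5112, hold=17.3564 ⇒ V=17.3564 continue | (k=4,j=2): S=84.5000, K−S=0.2900, hold=6.8070 ⇒ V=6.8070 continue | (k=4,j=3): S=104.5750, K−S=0.0000, hold=1.3010 ⇒ V=1.3010 continue | (k=4,j=4): S=129.4192, K−S=0.0000, hold=0.0212 ⇒ V=0.0212 continue  boundary S*=55.1715
step 3: (k=3,j=0): S=61.3762, K−S=23.4138, hold=23.7119 ⇒ V=23.7119 continue | (k=3,j=1): S=75.9576, K−S=8.8324, hold=12.2849 ⇒ V=12.2849 continue | (k=3,j=2): S=94.0031, K−S=0.0000, hold=4.1629 ⇒ V=4.1629 continue | (k=3,j=3): S=116.3357, K−S=0.0000, hold=0.6868 ⇒ V=0.6868 continue  boundary S*=-
step 2: (k=2,j=0): S=68.2788, K−S=16.5112, hold=18.2124 ⇒ V=18.2124 continue | (k=2,j=1): S=84.5000, K−S=0.2900, hold=8.3818 ⇒ V=8.3818 continue | (k=2,j=2): S=104.5750, K−S=0.0000, hold=2.4938 ⇒ V=2.4938 continue  boundary S*=-
step 1: (k=1,j=0): S=75.9576, K−S=8.8324, hold=13.4839 ⇒ V=13.4839 continue | (k=1,j=1): S=94.0031, K−S=0.0000, hold=5.5529 ⇒ V=5.5529 continue  boundary S*=-
step 0: (k=0,j=0): S=84.5000, K−S=0.2900, hold=9.6707 ⇒ V=9.6707 continue  boundary S*=-

price = 9.6707
boundary = - - - - 55.1715 61.3762 68.2788 75.9576
tree:
9.6707
13.4839 5.5529
18.2124 8.3818 2.4938
23.7119 12.2849 4.1629 0.6868
29.6185 17.3564 6.8070 1.3010 0.0212
35.1960 23.4138 10.8205 2.4641 0.0408 0.0000
40.2096 29.6185 16.5112 4.6657 0.0784 0.0000 0.0000
44.7164 35.1960 23.4138 8.8324 0.1508 0.0000 0.0000 0.0000
48.7676 40.2096 29.6185 16.5112 0.2900 0.0000 0.0000 0.0000 0.0000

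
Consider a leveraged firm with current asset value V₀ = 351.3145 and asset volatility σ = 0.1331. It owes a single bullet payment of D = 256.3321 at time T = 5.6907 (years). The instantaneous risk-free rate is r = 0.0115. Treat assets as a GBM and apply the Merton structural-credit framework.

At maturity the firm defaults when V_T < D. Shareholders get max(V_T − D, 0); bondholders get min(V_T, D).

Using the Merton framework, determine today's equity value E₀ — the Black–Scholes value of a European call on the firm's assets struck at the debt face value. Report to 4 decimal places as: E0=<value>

E0=116.3623

With assets at 351.3145 and a single debt payment of 256.3321 at 5.6907 years:
d₁ = [ln(V₀/D) + (r + σ²/2)T] / (σ√T)
   = [ln(351.3145/256.3321) + (0.0115 + 0.5·0.1331²)·5.6907] / (0.1331·√5.6907)
   = [0.315208 + 0.115850] / 0.317513 = 1.357610
d₂ = d₁ − σ√T = 1.357610 − 0.317513 = 1.040097
N(d₁) = 0.912706,  N(d₂) = 0.850853,  e^(−rT) = 0.936652
E₀ = V₀·N(d₁) − D·e^(−rT)·N(d₂)
   = 351.3145·0.912706 − 256.3321·0.936652·0.850853 = 116.362258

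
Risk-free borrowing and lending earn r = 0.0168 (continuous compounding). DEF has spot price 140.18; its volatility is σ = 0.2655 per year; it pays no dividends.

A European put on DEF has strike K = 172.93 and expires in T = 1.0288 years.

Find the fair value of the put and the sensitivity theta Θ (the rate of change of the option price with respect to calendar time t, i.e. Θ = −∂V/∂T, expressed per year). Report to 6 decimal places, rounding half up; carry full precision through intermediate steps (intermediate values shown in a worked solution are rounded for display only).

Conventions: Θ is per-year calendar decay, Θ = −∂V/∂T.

σ√T = 0.2655·√1.0288 = 0.269296
d₁ = (ln(S/K) + (r+σ²/2)T) / (σ√T) = (ln(140.18/172.93) + (0.0168+0.2655²/2)·1.0288) / 0.269296 = (-0.209960 + 0.053544) / 0.269296 = -0.580831
d₂ = d₁ − σ√T = -0.580831 − 0.269296 = -0.850127
e^{−rT} = 0.982865
N(−d₁) = 0.719323,  N(−d₂) = 0.802373
Put price V = K·e^{−rT}·N(−d₂) − S·N(−d₁) = 136.376732 − 100.834682 = 35.542050
φ(d₁) = (1/√(2π))·e^{−d₁²/2} = 0.337017
Θ = −S·φ(d₁)·σ/(2√T) + r·K·e^{−rT}·N(−d₂) = −6.183115 + 2.291129 = -3.891986

price = 35.542050
Θ = -3.891986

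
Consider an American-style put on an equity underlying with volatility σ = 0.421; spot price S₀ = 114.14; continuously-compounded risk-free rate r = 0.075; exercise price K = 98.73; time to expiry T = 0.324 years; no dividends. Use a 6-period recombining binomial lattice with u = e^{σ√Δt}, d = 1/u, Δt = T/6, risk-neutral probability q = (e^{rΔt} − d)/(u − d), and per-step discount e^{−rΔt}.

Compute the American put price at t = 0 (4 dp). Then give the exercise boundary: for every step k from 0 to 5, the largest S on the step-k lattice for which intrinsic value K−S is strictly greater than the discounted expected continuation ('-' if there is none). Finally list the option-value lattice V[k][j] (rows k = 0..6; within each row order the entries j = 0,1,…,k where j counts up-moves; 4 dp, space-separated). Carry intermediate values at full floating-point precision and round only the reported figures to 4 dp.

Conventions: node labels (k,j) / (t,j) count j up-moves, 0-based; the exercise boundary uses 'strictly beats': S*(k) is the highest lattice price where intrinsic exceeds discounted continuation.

Δt=0.05400  u=1.10278  d=0.90680  q=0.49627  discount=0.99596
step 6 (expiry): payoffs max(K−S,0) = 35.2683 21.5532 4.8739 0.0000 0.0000 0.0000 0.0000
step 5: (k=5,j=0): S=69.9841, K−S=28.7459, hold=28.3469 ⇒ V=28.7459 exercise | (k=5,j=1): S=85.1089, K−S=13.6211, hold=13.2221 ⇒ V=13.6211 exercise | (k=5,j=2): S=103.5023, K−S=0.0000, hold=2.4452 ⇒ V=2.4452 continue | (k=5,j=3): S=125.8710, K−S=0.0000, hold=0.0000 ⇒ V=0.0000 continue | (k=5,j=4): S=153.0738, K−S=0.0000, hold=0.0000 ⇒ V=0.0000 continue | (k=5,j=5): S=186.1557, K−S=0.0000, hold=0.0000 ⇒ V=0.0000 continue  boundary S*=85.1089
step 4: (k=4,j=0): S=77.1768, K−S=21.5532, hold=21.1541 ⇒ V=21.5532 exercise | (k=4,j=1): S=93.8561, K−S=4.8739, hold=8.0422 ⇒ V=8.0422 continue | (k=4,j=2): S=114.1400, K−S=0.0000, hold=1.2268 ⇒ V=1.2268 continue | (k=4,j=3): S=138.8076, K−S=0.0000, hold=0.0000 ⇒ V=0.0000 continue | (k=4,j=4): S=168.8063, K−S=0.0000, hold=0.0000 ⇒ V=0.0000 continue  boundary S*=77.1768
step 3: (k=3,j=0): S=85.1089, K−S=13.6211, hold=14.7881 ⇒ V=14.7881 continue | (k=3,j=1): S=103.5023, K−S=0.0000, hold=4.6411 ⇒ V=4.6411 continue | (k=3,j=2): S=125.8710, K−S=0.0000, hold=0.6155 ⇒ V=0.6155 continue | (k=3,j=3): S=153.0738, K−S=0.0000, hold=0.0000 ⇒ V=0.0000 continue  boundary S*=-
step 2: (k=2,j=0): S=93.8561, K−S=4.8739, hold=9.7130 ⇒ V=9.7130 continue | (k=2,j=1): S=114.1400, K−S=0.0000, hold=2.6326 ⇒ V=2.6326 continue | (k=2,j=2): S=138.8076, K−S=0.0000, hold=0.3088 ⇒ V=0.3088 continue  boundary S*=-
step 1: (k=1,j=0): S=103.5023, K−S=0.0000, hold=6.1742 ⇒ V=6.1742 continue | (k=1,j=1): S=125.8710, K−S=0.0000, hold=1.4734 ⇒ V=1.4734 continue  boundary S*=-
step 0: (k=0,j=0): S=114.1400, K−S=0.0000, hold=3.8258 ⇒ V=3.8258 continue  boundary S*=-

price = 3.8258
boundary = - - - - 77.1768 85.1089
tree:
3.8258
6.1742 1.4734
9.7130 2.6326 0.3088
14.7881 4.6411 0.6155 0.0000
21.5532 8.0422 1.2268 0.0000 0.0000
28.7459 13.6211 2.4452 0.0000 0.0000 0.0000
35.2683 21.5532 4.8739 0.0000 0.0000 0.0000 0.0000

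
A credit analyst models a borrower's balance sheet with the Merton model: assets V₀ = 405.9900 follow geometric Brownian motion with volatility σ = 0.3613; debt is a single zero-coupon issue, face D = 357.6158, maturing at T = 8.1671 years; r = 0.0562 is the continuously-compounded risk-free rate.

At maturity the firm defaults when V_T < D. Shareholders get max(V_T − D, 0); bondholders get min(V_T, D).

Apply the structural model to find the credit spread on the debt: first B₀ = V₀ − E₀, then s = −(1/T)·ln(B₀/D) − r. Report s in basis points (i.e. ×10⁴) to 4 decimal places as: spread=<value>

spread=319.1132

Work the structural quantities from V₀ = 405.9900 against face 357.6158:
d₁ = [ln(V₀/D) + (r + σ²/2)T] / (σ√T)
   = [ln(405.9900/357.6158) + (0.0562 + 0.5·0.3613²)·8.1671] / (0.3613·√8.1671)
   = [0.126869 + 0.992048] / 1.032528 = 1.083668
d₂ = d₁ − σ√T = 1.083668 − 1.032528 = 0.051140
N(d₁) = 0.860744,  N(d₂) = 0.520393,  e^(−rT) = 0.631921
E₀ = V₀·N(d₁) − D·e^(−rT)·N(d₂)
   = 405.9900·0.860744 − 357.6158·0.631921·0.520393 = 231.852497
B₀ = V₀ − E₀ = 405.9900 − 231.852497 = 174.137503
spread = −(1/T)·ln(B₀/D) − r = −(1/8.1671)·ln(174.137503/357.6158) − 0.0562 = 0.03191132
in basis points: 0.03191132 × 10⁴ = 319.1132 bp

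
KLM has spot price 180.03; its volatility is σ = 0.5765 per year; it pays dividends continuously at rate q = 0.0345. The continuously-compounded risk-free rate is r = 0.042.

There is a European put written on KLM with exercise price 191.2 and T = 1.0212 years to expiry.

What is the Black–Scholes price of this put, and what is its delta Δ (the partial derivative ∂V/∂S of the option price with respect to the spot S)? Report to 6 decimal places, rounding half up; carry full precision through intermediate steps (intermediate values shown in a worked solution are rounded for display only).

price = 45.752488
Δ = -0.405757

σ√T = 0.5765·√1.0212 = 0.582579
d₁ = (ln(S/K) + (r−q+σ²/2)T) / (σ√T) = (ln(180.03/191.2) + (0.042−0.0345+0.5765²/2)·1.0212) / 0.582579 = (-0.060196 + 0.177358) / 0.582579 = 0.201109
d₂ = d₁ − σ√T = 0.201109 − 0.582579 = -0.381470
e^{−rT} = 0.958016
e^{−qT} = 0.965382
N(−d₁) = 0.420307,  N(−d₂) = 0.648573
Put price V = K·e^{−rT}·N(−d₂) − S·e^{−qT}·N(−d₁) = 118.800864 − 73.048376 = 45.752488
Δ = −e^{−qT}·N(−d₁) = -0.405757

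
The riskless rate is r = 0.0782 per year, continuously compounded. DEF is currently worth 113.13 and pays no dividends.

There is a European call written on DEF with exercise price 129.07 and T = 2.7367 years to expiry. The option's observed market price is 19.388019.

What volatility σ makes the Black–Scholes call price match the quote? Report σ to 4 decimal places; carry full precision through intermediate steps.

At σ = 0.2031 the Black–Scholes value reproduces the quote:
σ√T = 0.2031·√2.7367 = 0.335988
d₁ = (ln(S/K) + (r+σ²/2)T) / (σ√T) = (ln(113.13/129.07) + (0.0782+0.2031²/2)·2.7367) / 0.335988 = (-0.131817 + 0.270454) / 0.335988 = 0.412624
d₂ = d₁ − σ√T = 0.412624 − 0.335988 = 0.076636
e^{−rT} = 0.807340
N(d₁) = 0.660059,  N(d₂) = 0.530543
V = S·N(d₁) − K·e^{−rT}·N(d₂) = 74.672458 − 55.284439 = 19.388019 (matching the quote); vega is positive throughout, so no other σ reproduces this price

sigma = 0.2031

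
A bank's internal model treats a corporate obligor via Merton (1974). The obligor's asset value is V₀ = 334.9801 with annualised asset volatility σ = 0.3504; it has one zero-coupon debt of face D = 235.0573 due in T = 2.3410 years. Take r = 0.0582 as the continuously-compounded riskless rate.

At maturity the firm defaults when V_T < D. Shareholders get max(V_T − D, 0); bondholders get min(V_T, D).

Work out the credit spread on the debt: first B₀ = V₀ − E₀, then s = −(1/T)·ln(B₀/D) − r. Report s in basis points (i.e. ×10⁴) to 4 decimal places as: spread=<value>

spread=289.3237

With assets at 334.9801 and a single debt payment of 235.0573 at 2.3410 years:
d₁ = [ln(V₀/D) + (r + σ²/2)T] / (σ√T)
   = [ln(334.9801/235.0573) + (0.0582 + 0.5·0.3504²)·2.3410] / (0.3504·√2.3410)
   = [0.354242 + 0.279960] / 0.536123 = 1.182941
d₂ = d₁ − σ√T = 1.182941 − 0.536123 = 0.646817
N(d₁) = 0.881584,  N(d₂) = 0.741125,  e^(−rT) = 0.872628
E₀ = V₀·N(d₁) − D·e^(−rT)·N(d₂)
   = 334.9801·0.881584 − 235.0573·0.872628·0.741125 = 143.295284
B₀ = V₀ − E₀ = 334.9801 − 143.295284 = 191.684816
spread = −(1/T)·ln(B₀/D) − r = −(1/2.3410)·ln(191.684816/235.0573) − 0.0582 = 0.02893237
in basis points: 0.02893237 × 10⁴ = 289.3237 bp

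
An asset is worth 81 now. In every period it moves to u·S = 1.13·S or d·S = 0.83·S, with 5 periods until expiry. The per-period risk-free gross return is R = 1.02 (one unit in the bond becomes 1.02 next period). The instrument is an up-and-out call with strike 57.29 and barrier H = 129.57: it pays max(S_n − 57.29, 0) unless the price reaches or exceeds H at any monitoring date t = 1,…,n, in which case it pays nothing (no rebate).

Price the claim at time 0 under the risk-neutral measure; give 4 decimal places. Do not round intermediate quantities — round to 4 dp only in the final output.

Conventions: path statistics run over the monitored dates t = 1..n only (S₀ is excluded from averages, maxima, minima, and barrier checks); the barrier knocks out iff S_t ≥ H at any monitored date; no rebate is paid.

price = 18.6993

Risk-neutral up-probability p* = (R−d)/(u−d) = (1.02−0.83)/(1.13−0.83) = 0.6333; the claim prices as the p*-weighted sum of path payoffs discounted by R^5.
Enumerate all 2^5 = 32 price paths (U = up ×1.13, D = down ×0.83); each path with k up-moves has probability p*^k·(1−p*)^(5−k).
DDDDD: M=67.2300, payoff=0.0000, prob=0.006628
UDDDD: M=91.5300, payoff=0.0000, prob=0.011448
DUDDD: M=75.9699, payoff=0.0000, prob=0.011448
UUDDD: M=103.4289, payoff=1.8493, prob=0.019773
DDUDD: M=67.2300, payoff=0.0000, prob=0.011448
UDUDD: M=91.5300, payoff=1.8493, prob=0.019773
DUUDD: M=85.8460, payoff=1.8493, prob=0.019773
UUUDD: M=116.8747, payoff=23.2250, prob=0.034154
DDDUD: M=67.2300, payoff=0.0000, prob=0.011448
UDDUD: M=91.5300, payoff=1.8493, prob=0.019773
DUDUD: M=75.9699, payoff=1.8493, prob=0.019773
UUDUD: M=103.4289, payoff=23.2250, prob=0.034154
DDUUD: M=71.2522, payoff=1.8493, prob=0.019773
UDUUD: M=97.0060, payoff=23.2250, prob=0.034154
DUUUD: M=97.0060, payoff=23.2250, prob=0.034154
UUUUD: M=132.0684, payoff=0.0000, prob=0.058993
DDDDU: M=67.2300, payoff=0.0000, prob=0.011448
UDDDU: M=91.5300, payoff=1.8493, prob=0.019773
DUDDU: M=75.9699, payoff=1.8493, prob=0.019773
UUDDU: M=103.4289, payoff=23.2250, prob=0.034154
DDUDU: M=67.2300, payoff=1.8493, prob=0.019773
UDUDU: M=91.5300, payoff=23.2250, prob=0.034154
DUUDU: M=85.8460, payoff=23.2250, prob=0.034154
UUUDU: M=116.8747, payoff=52.3267, prob=0.058993
DDDUU: M=67.2300, payoff=1.8493, prob=0.019773
UDDUU: M=91.5300, payoff=23.2250, prob=0.034154
DUDUU: M=80.5150, payoff=23.2250, prob=0.034154
UUDUU: M=109.6167, payoff=52.3267, prob=0.058993
DDUUU: M=80.5150, payoff=23.2250, prob=0.034154
UDUUU: M=109.6167, payoff=52.3267, prob=0.058993
DUUUU: M=109.6167, payoff=52.3267, prob=0.058993
UUUUU: M=149.2372, payoff=0.0000, prob=0.101897
Price = Σ prob·payoff / R^5 = 20.645542 / 1.104081 = 18.6993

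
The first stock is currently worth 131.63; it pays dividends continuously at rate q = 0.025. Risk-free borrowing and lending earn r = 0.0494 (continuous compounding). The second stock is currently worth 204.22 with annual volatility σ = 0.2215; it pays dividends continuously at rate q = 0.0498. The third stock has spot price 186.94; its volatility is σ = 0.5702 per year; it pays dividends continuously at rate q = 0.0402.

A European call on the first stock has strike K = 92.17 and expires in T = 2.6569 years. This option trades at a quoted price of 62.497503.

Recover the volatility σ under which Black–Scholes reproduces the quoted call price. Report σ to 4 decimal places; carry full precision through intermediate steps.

sigma = 0.5980

At σ = 0.5980 the Black–Scholes value reproduces the quote:
σ√T = 0.598·√2.6569 = 0.974740
d₁ = (ln(S/K) + (r−q+σ²/2)T) / (σ√T) = (ln(131.63/92.17) + (0.0494−0.025+0.598²/2)·2.6569) / 0.974740 = (0.356360 + 0.539887) / 0.974740 = 0.919474
d₂ = d₁ − σ√T = 0.919474 − 0.974740 = -0.055266
e^{−rT} = 0.876998
e^{−qT} = 0.935735
N(d₁) = 0.821076,  N(d₂) = 0.477963
V = S·e^{−qT}·N(d₁) − K·e^{−rT}·N(d₂) = 101.132637 − 38.635135 = 62.497503 (matching the quote); vega is positive throughout, so no other σ reproduces this price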